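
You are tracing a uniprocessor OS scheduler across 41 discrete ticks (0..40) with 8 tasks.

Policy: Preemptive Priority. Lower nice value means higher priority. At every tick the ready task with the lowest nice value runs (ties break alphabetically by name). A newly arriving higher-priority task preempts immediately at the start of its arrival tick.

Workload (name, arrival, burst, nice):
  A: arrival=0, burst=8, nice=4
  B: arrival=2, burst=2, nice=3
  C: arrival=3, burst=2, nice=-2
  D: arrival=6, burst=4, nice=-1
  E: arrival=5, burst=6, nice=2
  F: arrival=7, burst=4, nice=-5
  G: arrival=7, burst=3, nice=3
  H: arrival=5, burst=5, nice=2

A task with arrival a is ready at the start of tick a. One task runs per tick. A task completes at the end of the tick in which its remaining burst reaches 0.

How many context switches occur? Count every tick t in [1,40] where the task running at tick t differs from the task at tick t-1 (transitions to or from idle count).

t=0: ready={A} → run A
t=1: ready={A} → run A
t=2: ready={A,B} → run B
t=3: ready={A,B,C} → run C
t=4: ready={A,B,C} → run C
t=5: ready={A,B,E,H} → run E
t=6: ready={A,B,D,E,H} → run D
t=7: ready={A,B,D,E,F,G,H} → run F
t=8: ready={A,B,D,E,F,G,H} → run F
t=9: ready={A,B,D,E,F,G,H} → run F
t=10: ready={A,B,D,E,F,G,H} → run F
t=11: ready={A,B,D,E,G,H} → run D
t=12: ready={A,B,D,E,G,H} → run D
t=13: ready={A,B,D,E,G,H} → run D
t=14: ready={A,B,E,G,H} → run E
t=15: ready={A,B,E,G,H} → run E
t=16: ready={A,B,E,G,H} → run E
t=17: ready={A,B,E,G,H} → run E
t=18: ready={A,B,E,G,H} → run E
t=19: ready={A,B,G,H} → run H
t=20: ready={A,B,G,H} → run H
t=21: ready={A,B,G,H} → run H
t=22: ready={A,B,G,H} → run H
t=23: ready={A,B,G,H} → run H
t=24: ready={A,B,G} → run B
t=25: ready={A,G} → run G
t=26: ready={A,G} → run G
t=27: ready={A,G} → run G
t=28: ready={A} → run A
t=29: ready={A} → run A
t=30: ready={A} → run A
t=31: ready={A} → run A
t=32: ready={A} → run A
t=33: ready={A} → run A
t=34: (idle)
t=35: (idle)
t=36: (idle)
t=37: (idle)
t=38: (idle)
t=39: (idle)
t=40: (idle)

context switches = 12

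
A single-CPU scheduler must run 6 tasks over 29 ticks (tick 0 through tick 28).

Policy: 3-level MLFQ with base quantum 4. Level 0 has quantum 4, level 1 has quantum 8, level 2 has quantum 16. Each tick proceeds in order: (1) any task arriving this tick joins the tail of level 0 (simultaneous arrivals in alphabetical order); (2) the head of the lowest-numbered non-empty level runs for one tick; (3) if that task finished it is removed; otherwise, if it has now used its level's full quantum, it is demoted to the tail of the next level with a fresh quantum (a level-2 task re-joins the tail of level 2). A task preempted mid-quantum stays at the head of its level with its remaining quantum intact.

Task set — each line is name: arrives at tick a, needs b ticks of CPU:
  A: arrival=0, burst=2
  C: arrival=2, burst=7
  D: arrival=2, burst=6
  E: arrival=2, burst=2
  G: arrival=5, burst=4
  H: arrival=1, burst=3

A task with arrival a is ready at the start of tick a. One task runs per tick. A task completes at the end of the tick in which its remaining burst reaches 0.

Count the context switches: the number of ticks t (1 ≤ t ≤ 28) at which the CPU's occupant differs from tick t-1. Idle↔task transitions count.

t=0: L0/L1/L2 = A/-/- → run A
t=1: L0/L1/L2 = AH/-/- → run A
t=2: L0/L1/L2 = HCDE/-/- → run H
t=3: L0/L1/L2 = HCDE/-/- → run H
t=4: L0/L1/L2 = HCDE/-/- → run H
t=5: L0/L1/L2 = CDEG/-/- → run C
t=6: L0/L1/L2 = CDEG/-/- → run C
t=7: L0/L1/L2 = CDEG/-/- → run C
t=8: L0/L1/L2 = CDEG/-/- → run C
t=9: L0/L1/L2 = DEG/C/- → run D
t=10: L0/L1/L2 = DEG/C/- → run D
t=11: L0/L1/L2 = DEG/C/- → run D
t=12: L0/L1/L2 = DEG/C/- → run D
t=13: L0/L1/L2 = EG/CD/- → run E
t=14: L0/L1/L2 = EG/CD/- → run E
t=15: L0/L1/L2 = G/CD/- → run G
t=16: L0/L1/L2 = G/CD/- → run G
t=17: L0/L1/L2 = G/CD/- → run G
t=18: L0/L1/L2 = G/CD/- → run G
t=19: L0/L1/L2 = -/CD/- → run C
t=20: L0/L1/L2 = -/CD/- → run C
t=21: L0/L1/L2 = -/CD/- → run C
t=22: L0/L1/L2 = -/D/- → run D
t=23: L0/L1/L2 = -/D/- → run D
t=24: (idle)
t=25: (idle)
t=26: (idle)
t=27: (idle)
t=28: (idle)

context switches = 8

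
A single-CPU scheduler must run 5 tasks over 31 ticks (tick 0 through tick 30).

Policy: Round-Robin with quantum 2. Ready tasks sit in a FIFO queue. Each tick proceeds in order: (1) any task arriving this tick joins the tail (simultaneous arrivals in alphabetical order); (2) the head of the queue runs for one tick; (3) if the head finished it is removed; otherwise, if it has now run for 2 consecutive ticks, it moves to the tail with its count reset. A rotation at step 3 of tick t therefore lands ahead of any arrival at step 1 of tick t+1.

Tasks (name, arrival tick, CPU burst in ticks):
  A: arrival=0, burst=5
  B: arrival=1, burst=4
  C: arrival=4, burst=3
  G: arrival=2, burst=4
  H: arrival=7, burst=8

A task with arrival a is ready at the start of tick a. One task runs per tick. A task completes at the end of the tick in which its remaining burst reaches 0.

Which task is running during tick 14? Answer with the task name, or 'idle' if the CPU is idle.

running at tick 14 = H

t=0: queue=[A] q_used=0 → run A
t=1: queue=[A,B] q_used=1 → run A
t=2: queue=[B,A,G] q_used=0 → run B
t=3: queue=[B,A,G] q_used=1 → run B
t=4: queue=[A,G,B,C] q_used=0 → run A
t=5: queue=[A,G,B,C] q_used=1 → run A
t=6: queue=[G,B,C,A] q_used=0 → run G
t=7: queue=[G,B,C,A,H] q_used=1 → run G
t=8: queue=[B,C,A,H,G] q_used=0 → run B
t=9: queue=[B,C,A,H,G] q_used=1 → run B
t=10: queue=[C,A,H,G] q_used=0 → run C
t=11: queue=[C,A,H,G] q_used=1 → run C
t=12: queue=[A,H,G,C] q_used=0 → run A
t=13: queue=[H,G,C] q_used=0 → run H
t=14: queue=[H,G,C] q_used=1 → run H
t=15: queue=[G,C,H] q_used=0 → run G
t=16: queue=[G,C,H] q_used=1 → run G
t=17: queue=[C,H] q_used=0 → run C
t=18: queue=[H] q_used=0 → run H
t=19: queue=[H] q_used=1 → run H
t=20: queue=[H] q_used=0 → run H
t=21: queue=[H] q_used=1 → run H
t=22: queue=[H] q_used=0 → run H
t=23: queue=[H] q_used=1 → run H
t=24: (idle)
t=25: (idle)
t=26: (idle)
t=27: (idle)
t=28: (idle)
t=29: (idle)
t=30: (idle)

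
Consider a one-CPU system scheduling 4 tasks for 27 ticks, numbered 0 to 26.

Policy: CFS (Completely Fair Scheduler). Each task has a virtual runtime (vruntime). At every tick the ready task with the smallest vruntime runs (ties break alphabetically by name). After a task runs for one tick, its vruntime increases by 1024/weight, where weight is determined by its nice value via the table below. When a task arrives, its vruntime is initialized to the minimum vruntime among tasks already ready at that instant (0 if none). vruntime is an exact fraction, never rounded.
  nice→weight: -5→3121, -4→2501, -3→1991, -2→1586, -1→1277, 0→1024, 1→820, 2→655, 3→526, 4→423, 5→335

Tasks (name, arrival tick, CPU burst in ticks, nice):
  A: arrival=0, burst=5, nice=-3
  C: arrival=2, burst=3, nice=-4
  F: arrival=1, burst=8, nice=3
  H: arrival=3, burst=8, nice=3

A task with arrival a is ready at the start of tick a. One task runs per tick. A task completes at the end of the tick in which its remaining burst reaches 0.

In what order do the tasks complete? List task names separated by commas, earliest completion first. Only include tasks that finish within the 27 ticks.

t=0: vr[A=0] → run A
t=1: vr[A=1024/1991 F=1024/1991] → run A
t=2: vr[A=2048/1991 C=1024/1991 F=1024/1991] → run C
t=3: vr[A=2048/1991 C=4599808/4979491 F=1024/1991 H=1024/1991] → run F
t=4: vr[A=2048/1991 C=4599808/4979491 F=1288704/523633 H=1024/1991] → run H
t=5: vr[A=2048/1991 C=4599808/4979491 F=1288704/523633 H=1288704/523633] → run C
t=6: vr[A=2048/1991 C=6638592/4979491 F=1288704/523633 H=1288704/523633] → run A
t=7: vr[A=3072/1991 C=6638592/4979491 F=1288704/523633 H=1288704/523633] → run C
t=8: vr[A=3072/1991 F=1288704/523633 H=1288704/523633] → run A
t=9: vr[A=4096/1991 F=1288704/523633 H=1288704/523633] → run A
t=10: vr[F=1288704/523633 H=1288704/523633] → run F
t=11: vr[F=2308096/523633 H=1288704/523633] → run H
t=12: vr[F=2308096/523633 H=2308096/523633] → run F
t=13: vr[F=3327488/523633 H=2308096/523633] → run H
t=14: vr[F=3327488/523633 H=3327488/523633] → run F
t=15: vr[F=4346880/523633 H=3327488/523633] → run H
t=16: vr[F=4346880/523633 H=4346880/523633] → run F
t=17: vr[F=5366272/523633 H=4346880/523633] → run H
t=18: vr[F=5366272/523633 H=5366272/523633] → run F
t=19: vr[F=6385664/523633 H=5366272/523633] → run H
t=20: vr[F=6385664/523633 H=6385664/523633] → run F
t=21: vr[F=7405056/523633 H=6385664/523633] → run H
t=22: vr[F=7405056/523633 H=7405056/523633] → run F
t=23: vr[H=7405056/523633] → run H
t=24: (idle)
t=25: (idle)
t=26: (idle)

completion order = C, A, F, H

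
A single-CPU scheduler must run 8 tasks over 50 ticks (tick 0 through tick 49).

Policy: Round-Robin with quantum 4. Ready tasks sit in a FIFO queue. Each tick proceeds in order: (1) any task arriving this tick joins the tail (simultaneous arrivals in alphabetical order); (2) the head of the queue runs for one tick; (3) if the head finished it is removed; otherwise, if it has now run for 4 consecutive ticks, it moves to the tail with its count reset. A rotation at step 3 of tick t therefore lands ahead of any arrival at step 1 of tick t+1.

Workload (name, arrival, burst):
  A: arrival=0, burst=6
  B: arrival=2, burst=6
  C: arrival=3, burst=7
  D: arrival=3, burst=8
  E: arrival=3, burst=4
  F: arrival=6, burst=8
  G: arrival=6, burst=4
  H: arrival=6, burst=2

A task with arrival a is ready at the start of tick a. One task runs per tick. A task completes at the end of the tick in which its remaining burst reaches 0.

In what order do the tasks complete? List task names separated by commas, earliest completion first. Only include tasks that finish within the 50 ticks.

t=0: queue=[A] q_used=0 → run A
t=1: queue=[A] q_used=1 → run A
t=2: queue=[A,B] q_used=2 → run A
t=3: queue=[A,B,C,D,E] q_used=3 → run A
t=4: queue=[B,C,D,E,A] q_used=0 → run B
t=5: queue=[B,C,D,E,A] q_used=1 → run B
t=6: queue=[B,C,D,E,A,F,G,H] q_used=2 → run B
t=7: queue=[B,C,D,E,A,F,G,H] q_used=3 → run B
t=8: queue=[C,D,E,A,F,G,H,B] q_used=0 → run C
t=9: queue=[C,D,E,A,F,G,H,B] q_used=1 → run C
t=10: queue=[C,D,E,A,F,G,H,B] q_used=2 → run C
t=11: queue=[C,D,E,A,F,G,H,B] q_used=3 → run C
t=12: queue=[D,E,A,F,G,H,B,C] q_used=0 → run D
t=13: queue=[D,E,A,F,G,H,B,C] q_used=1 → run D
t=14: queue=[D,E,A,F,G,H,B,C] q_used=2 → run D
t=15: queue=[D,E,A,F,G,H,B,C] q_used=3 → run D
t=16: queue=[E,A,F,G,H,B,C,D] q_used=0 → run E
t=17: queue=[E,A,F,G,H,B,C,D] q_used=1 → run E
t=18: queue=[E,A,F,G,H,B,C,D] q_used=2 → run E
t=19: queue=[E,A,F,G,H,B,C,D] q_used=3 → run E
t=20: queue=[A,F,G,H,B,C,D] q_used=0 → run A
t=21: queue=[A,F,G,H,B,C,D] q_used=1 → run A
t=22: queue=[F,G,H,B,C,D] q_used=0 → run F
t=23: queue=[F,G,H,B,C,D] q_used=1 → run F
t=24: queue=[F,G,H,B,C,D] q_used=2 → run F
t=25: queue=[F,G,H,B,C,D] q_used=3 → run F
t=26: queue=[G,H,B,C,D,F] q_used=0 → run G
t=27: queue=[G,H,B,C,D,F] q_used=1 → run G
t=28: queue=[G,H,B,C,D,F] q_used=2 → run G
t=29: queue=[G,H,B,C,D,F] q_used=3 → run G
t=30: queue=[H,B,C,D,F] q_used=0 → run H
t=31: queue=[H,B,C,D,F] q_used=1 → run H
t=32: queue=[B,C,D,F] q_used=0 → run B
t=33: queue=[B,C,D,F] q_used=1 → run B
t=34: queue=[C,D,F] q_used=0 → run C
t=35: queue=[C,D,F] q_used=1 → run C
t=36: queue=[C,D,F] q_used=2 → run C
t=37: queue=[D,F] q_used=0 → run D
t=38: queue=[D,F] q_used=1 → run D
t=39: queue=[D,F] q_used=2 → run D
t=40: queue=[D,F] q_used=3 → run D
t=41: queue=[F] q_used=0 → run F
t=42: queue=[F] q_used=1 → run F
t=43: queue=[F] q_used=2 → run F
t=44: queue=[F] q_used=3 → run F
t=45: (idle)
t=46: (idle)
t=47: (idle)
t=48: (idle)
t=49: (idle)

completion order = E, A, G, H, B, C, D, F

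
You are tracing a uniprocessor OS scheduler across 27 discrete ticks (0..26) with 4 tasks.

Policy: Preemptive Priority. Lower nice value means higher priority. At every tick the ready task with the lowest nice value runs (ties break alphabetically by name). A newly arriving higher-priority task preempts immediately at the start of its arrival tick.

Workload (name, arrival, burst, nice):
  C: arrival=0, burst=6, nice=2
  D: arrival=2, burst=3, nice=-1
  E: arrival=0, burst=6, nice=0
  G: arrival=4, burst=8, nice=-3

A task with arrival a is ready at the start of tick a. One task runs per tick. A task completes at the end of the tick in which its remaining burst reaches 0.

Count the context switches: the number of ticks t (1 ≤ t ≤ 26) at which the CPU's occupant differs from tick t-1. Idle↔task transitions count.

context switches = 6

t=0: ready={C,E} → run E
t=1: ready={C,E} → run E
t=2: ready={C,D,E} → run D
t=3: ready={C,D,E} → run D
t=4: ready={C,D,E,G} → run G
t=5: ready={C,D,E,G} → run G
t=6: ready={C,D,E,G} → run G
t=7: ready={C,D,E,G} → run G
t=8: ready={C,D,E,G} → run G
t=9: ready={C,D,E,G} → run G
t=10: ready={C,D,E,G} → run G
t=11: ready={C,D,E,G} → run G
t=12: ready={C,D,E} → run D
t=13: ready={C,E} → run E
t=14: ready={C,E} → run E
t=15: ready={C,E} → run E
t=16: ready={C,E} → run E
t=17: ready={C} → run C
t=18: ready={C} → run C
t=19: ready={C} → run C
t=20: ready={C} → run C
t=21: ready={C} → run C
t=22: ready={C} → run C
t=23: (idle)
t=24: (idle)
t=25: (idle)
t=26: (idle)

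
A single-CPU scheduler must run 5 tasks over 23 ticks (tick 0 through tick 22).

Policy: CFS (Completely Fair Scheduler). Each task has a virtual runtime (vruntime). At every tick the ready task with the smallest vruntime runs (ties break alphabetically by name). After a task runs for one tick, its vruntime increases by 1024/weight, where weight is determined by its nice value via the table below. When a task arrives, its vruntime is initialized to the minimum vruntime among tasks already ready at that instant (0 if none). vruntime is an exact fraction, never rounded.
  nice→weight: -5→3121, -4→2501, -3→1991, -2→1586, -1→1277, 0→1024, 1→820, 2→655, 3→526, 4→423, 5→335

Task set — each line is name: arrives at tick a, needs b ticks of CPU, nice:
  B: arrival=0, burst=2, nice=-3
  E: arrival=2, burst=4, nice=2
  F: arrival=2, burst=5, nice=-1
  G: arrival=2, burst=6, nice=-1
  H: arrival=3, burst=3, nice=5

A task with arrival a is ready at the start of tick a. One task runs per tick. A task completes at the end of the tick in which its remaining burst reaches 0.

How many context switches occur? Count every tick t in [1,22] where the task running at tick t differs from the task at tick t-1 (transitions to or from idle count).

t=0: vr[B=0] → run B
t=1: vr[B=1024/1991] → run B
t=2: vr[E=0 F=0 G=0] → run E
t=3: vr[E=1024/655 F=0 G=0 H=0] → run F
t=4: vr[E=1024/655 F=1024/1277 G=0 H=0] → run G
t=5: vr[E=1024/655 F=1024/1277 G=1024/1277 H=0] → run H
t=6: vr[E=1024/655 F=1024/1277 G=1024/1277 H=1024/335] → run F
t=7: vr[E=1024/655 F=2048/1277 G=1024/1277 H=1024/335] → run G
t=8: vr[E=1024/655 F=2048/1277 G=2048/1277 H=1024/335] → run E
t=9: vr[E=2048/655 F=2048/1277 G=2048/1277 H=1024/335] → run F
t=10: vr[E=2048/655 F=3072/1277 G=2048/1277 H=1024/335] → run G
t=11: vr[E=2048/655 F=3072/1277 G=3072/1277 H=1024/335] → run F
t=12: vr[E=2048/655 F=4096/1277 G=3072/1277 H=1024/335] → run G
t=13: vr[E=2048/655 F=4096/1277 G=4096/1277 H=1024/335] → run H
t=14: vr[E=2048/655 F=4096/1277 G=4096/1277 H=2048/335] → run E
t=15: vr[E=3072/655 F=4096/1277 G=4096/1277 H=2048/335] → run F
t=16: vr[E=3072/655 G=4096/1277 H=2048/335] → run G
t=17: vr[E=3072/655 G=5120/1277 H=2048/335] → run G
t=18: vr[E=3072/655 H=2048/335] → run E
t=19: vr[H=2048/335] → run H
t=20: (idle)
t=21: (idle)
t=22: (idle)

context switches = 18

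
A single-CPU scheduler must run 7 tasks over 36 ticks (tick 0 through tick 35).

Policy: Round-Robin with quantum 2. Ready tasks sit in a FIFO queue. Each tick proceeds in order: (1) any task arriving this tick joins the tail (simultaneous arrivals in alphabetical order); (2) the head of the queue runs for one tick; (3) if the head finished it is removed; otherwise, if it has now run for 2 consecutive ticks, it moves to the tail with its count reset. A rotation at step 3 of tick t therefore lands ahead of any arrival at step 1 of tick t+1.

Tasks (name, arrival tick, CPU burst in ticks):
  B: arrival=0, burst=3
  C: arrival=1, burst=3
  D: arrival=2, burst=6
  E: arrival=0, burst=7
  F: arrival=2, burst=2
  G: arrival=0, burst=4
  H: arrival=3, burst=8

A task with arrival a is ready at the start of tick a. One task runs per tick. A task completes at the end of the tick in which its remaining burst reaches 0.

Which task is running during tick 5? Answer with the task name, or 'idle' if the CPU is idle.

t=0: queue=[B,E,G] q_used=0 → run B
t=1: queue=[B,E,G,C] q_used=1 → run B
t=2: queue=[E,G,C,B,D,F] q_used=0 → run E
t=3: queue=[E,G,C,B,D,F,H] q_used=1 → run E
t=4: queue=[G,C,B,D,F,H,E] q_used=0 → run G
t=5: queue=[G,C,B,D,F,H,E] q_used=1 → run G
t=6: queue=[C,B,D,F,H,E,G] q_used=0 → run C
t=7: queue=[C,B,D,F,H,E,G] q_used=1 → run C
t=8: queue=[B,D,F,H,E,G,C] q_used=0 → run B
t=9: queue=[D,F,H,E,G,C] q_used=0 → run D
t=10: queue=[D,F,H,E,G,C] q_used=1 → run D
t=11: queue=[F,H,E,G,C,D] q_used=0 → run F
t=12: queue=[F,H,E,G,C,D] q_used=1 → run F
t=13: queue=[H,E,G,C,D] q_used=0 → run H
t=14: queue=[H,E,G,C,D] q_used=1 → run H
t=15: queue=[E,G,C,D,H] q_used=0 → run E
t=16: queue=[E,G,C,D,H] q_used=1 → run E
t=17: queue=[G,C,D,H,E] q_used=0 → run G
t=18: queue=[G,C,D,H,E] q_used=1 → run G
t=19: queue=[C,D,H,E] q_used=0 → run C
t=20: queue=[D,H,E] q_used=0 → run D
t=21: queue=[D,H,E] q_used=1 → run D
t=22: queue=[H,E,D] q_used=0 → run H
t=23: queue=[H,E,D] q_used=1 → run H
t=24: queue=[E,D,H] q_used=0 → run E
t=25: queue=[E,D,H] q_used=1 → run E
t=26: queue=[D,H,E] q_used=0 → run D
t=27: queue=[D,H,E] q_used=1 → run D
t=28: queue=[H,E] q_used=0 → run H
t=29: queue=[H,E] q_used=1 → run H
t=30: queue=[E,H] q_used=0 → run E
t=31: queue=[H] q_used=0 → run H
t=32: queue=[H] q_used=1 → run H
t=33: (idle)
t=34: (idle)
t=35: (idle)

running at tick 5 = G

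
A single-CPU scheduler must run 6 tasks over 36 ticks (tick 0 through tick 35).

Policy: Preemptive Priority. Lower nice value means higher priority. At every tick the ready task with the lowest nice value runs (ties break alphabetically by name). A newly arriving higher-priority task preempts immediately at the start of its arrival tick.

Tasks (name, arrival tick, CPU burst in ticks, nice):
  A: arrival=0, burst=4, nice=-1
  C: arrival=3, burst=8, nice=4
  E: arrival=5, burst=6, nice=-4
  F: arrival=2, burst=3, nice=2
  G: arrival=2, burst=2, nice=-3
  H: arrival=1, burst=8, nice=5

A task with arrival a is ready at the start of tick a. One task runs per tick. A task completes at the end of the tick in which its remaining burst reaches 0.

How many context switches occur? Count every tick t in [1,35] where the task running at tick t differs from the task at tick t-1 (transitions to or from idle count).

context switches = 8

t=0: ready={A} → run A
t=1: ready={A,H} → run A
t=2: ready={A,F,G,H} → run G
t=3: ready={A,C,F,G,H} → run G
t=4: ready={A,C,F,H} → run A
t=5: ready={A,C,E,F,H} → run E
t=6: ready={A,C,E,F,H} → run E
t=7: ready={A,C,E,F,H} → run E
t=8: ready={A,C,E,F,H} → run E
t=9: ready={A,C,E,F,H} → run E
t=10: ready={A,C,E,F,H} → run E
t=11: ready={A,C,F,H} → run A
t=12: ready={C,F,H} → run F
t=13: ready={C,F,H} → run F
t=14: ready={C,F,H} → run F
t=15: ready={C,H} → run C
t=16: ready={C,H} → run C
t=17: ready={C,H} → run C
t=18: ready={C,H} → run C
t=19: ready={C,H} → run C
t=20: ready={C,H} → run C
t=21: ready={C,H} → run C
t=22: ready={C,H} → run C
t=23: ready={H} → run H
t=24: ready={H} → run H
t=25: ready={H} → run H
t=26: ready={H} → run H
t=27: ready={H} → run H
t=28: ready={H} → run H
t=29: ready={H} → run H
t=30: ready={H} → run H
t=31: (idle)
t=32: (idle)
t=33: (idle)
t=34: (idle)
t=35: (idle)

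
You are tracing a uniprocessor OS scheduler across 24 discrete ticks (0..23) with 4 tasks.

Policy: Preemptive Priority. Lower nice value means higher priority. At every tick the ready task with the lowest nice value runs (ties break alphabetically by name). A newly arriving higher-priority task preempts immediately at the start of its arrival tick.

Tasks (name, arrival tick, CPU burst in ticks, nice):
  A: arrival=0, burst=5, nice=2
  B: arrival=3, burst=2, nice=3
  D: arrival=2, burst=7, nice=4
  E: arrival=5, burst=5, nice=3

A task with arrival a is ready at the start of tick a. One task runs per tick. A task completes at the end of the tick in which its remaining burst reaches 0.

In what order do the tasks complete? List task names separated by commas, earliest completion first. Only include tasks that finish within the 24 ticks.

t=0: ready={A} → run A
t=1: ready={A} → run A
t=2: ready={A,D} → run A
t=3: ready={A,B,D} → run A
t=4: ready={A,B,D} → run A
t=5: ready={B,D,E} → run B
t=6: ready={B,D,E} → run B
t=7: ready={D,E} → run E
t=8: ready={D,E} → run E
t=9: ready={D,E} → run E
t=10: ready={D,E} → run E
t=11: ready={D,E} → run E
t=12: ready={D} → run D
t=13: ready={D} → run D
t=14: ready={D} → run D
t=15: ready={D} → run D
t=16: ready={D} → run D
t=17: ready={D} → run D
t=18: ready={D} → run D
t=19: (idle)
t=20: (idle)
t=21: (idle)
t=22: (idle)
t=23: (idle)

completion order = A, B, E, D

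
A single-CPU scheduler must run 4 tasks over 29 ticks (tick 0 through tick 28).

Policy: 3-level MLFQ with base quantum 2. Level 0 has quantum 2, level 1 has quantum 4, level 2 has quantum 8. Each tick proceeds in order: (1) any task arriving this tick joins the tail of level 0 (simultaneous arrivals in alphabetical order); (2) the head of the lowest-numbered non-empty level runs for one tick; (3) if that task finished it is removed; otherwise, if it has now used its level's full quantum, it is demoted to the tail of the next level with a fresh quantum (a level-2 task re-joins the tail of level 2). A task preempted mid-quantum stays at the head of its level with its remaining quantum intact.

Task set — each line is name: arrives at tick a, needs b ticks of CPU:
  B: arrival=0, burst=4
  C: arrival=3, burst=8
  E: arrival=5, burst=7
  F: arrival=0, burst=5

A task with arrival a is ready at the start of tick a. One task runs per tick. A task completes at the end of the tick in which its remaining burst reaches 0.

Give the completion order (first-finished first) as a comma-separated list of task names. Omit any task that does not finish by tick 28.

completion order = B, F, C, E

t=0: L0/L1/L2 = BF/-/- → run B
t=1: L0/L1/L2 = BF/-/- → run B
t=2: L0/L1/L2 = F/B/- → run F
t=3: L0/L1/L2 = FC/B/- → run F
t=4: L0/L1/L2 = C/BF/- → run C
t=5: L0/L1/L2 = CE/BF/- → run C
t=6: L0/L1/L2 = E/BFC/- → run E
t=7: L0/L1/L2 = E/BFC/- → run E
t=8: L0/L1/L2 = -/BFCE/- → run B
t=9: L0/L1/L2 = -/BFCE/- → run B
t=10: L0/L1/L2 = -/FCE/- → run F
t=11: L0/L1/L2 = -/FCE/- → run F
t=12: L0/L1/L2 = -/FCE/- → run F
t=13: L0/L1/L2 = -/CE/- → run C
t=14: L0/L1/L2 = -/CE/- → run C
t=15: L0/L1/L2 = -/CE/- → run C
t=16: L0/L1/L2 = -/CE/- → run C
t=17: L0/L1/L2 = -/E/C → run E
t=18: L0/L1/L2 = -/E/C → run E
t=19: L0/L1/L2 = -/E/C → run E
t=20: L0/L1/L2 = -/E/C → run E
t=21: L0/L1/L2 = -/-/CE → run C
t=22: L0/L1/L2 = -/-/CE → run C
t=23: L0/L1/L2 = -/-/E → run E
t=24: (idle)
t=25: (idle)
t=26: (idle)
t=27: (idle)
t=28: (idle)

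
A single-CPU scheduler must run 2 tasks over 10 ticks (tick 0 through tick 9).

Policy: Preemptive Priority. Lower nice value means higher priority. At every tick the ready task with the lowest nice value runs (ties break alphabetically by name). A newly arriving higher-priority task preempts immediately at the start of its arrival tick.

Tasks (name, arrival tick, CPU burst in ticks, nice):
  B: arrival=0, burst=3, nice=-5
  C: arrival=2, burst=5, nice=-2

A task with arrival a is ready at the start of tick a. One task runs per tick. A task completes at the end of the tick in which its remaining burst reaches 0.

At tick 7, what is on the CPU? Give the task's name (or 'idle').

running at tick 7 = C

t=0: ready={B} → run B
t=1: ready={B} → run B
t=2: ready={B,C} → run B
t=3: ready={C} → run C
t=4: ready={C} → run C
t=5: ready={C} → run C
t=6: ready={C} → run C
t=7: ready={C} → run C
t=8: (idle)
t=9: (idle)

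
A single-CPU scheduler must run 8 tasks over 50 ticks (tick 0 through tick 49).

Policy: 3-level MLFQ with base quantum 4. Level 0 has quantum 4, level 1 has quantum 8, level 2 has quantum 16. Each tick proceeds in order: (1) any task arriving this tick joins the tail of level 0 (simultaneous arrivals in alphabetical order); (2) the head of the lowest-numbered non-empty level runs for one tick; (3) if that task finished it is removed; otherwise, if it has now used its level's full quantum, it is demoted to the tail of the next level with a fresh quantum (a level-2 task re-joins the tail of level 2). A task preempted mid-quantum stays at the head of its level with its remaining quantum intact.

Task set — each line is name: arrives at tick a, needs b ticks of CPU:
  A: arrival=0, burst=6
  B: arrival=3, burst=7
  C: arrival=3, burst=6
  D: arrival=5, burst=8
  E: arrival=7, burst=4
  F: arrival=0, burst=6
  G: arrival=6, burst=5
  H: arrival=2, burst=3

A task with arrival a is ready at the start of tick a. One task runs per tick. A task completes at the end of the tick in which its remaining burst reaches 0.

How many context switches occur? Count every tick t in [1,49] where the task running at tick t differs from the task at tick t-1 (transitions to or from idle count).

context switches = 14

t=0: L0/L1/L2 = AF/-/- → run A
t=1: L0/L1/L2 = AF/-/- → run A
t=2: L0/L1/L2 = AFH/-/- → run A
t=3: L0/L1/L2 = AFHBC/-/- → run A
t=4: L0/L1/L2 = FHBC/A/- → run F
t=5: L0/L1/L2 = FHBCD/A/- → run F
t=6: L0/L1/L2 = FHBCDG/A/- → run F
t=7: L0/L1/L2 = FHBCDGE/A/- → run F
t=8: L0/L1/L2 = HBCDGE/AF/- → run H
t=9: L0/L1/L2 = HBCDGE/AF/- → run H
t=10: L0/L1/L2 = HBCDGE/AF/- → run H
t=11: L0/L1/L2 = BCDGE/AF/- → run B
t=12: L0/L1/L2 = BCDGE/AF/- → run B
t=13: L0/L1/L2 = BCDGE/AF/- → run B
t=14: L0/L1/L2 = BCDGE/AF/- → run B
t=15: L0/L1/L2 = CDGE/AFB/- → run C
t=16: L0/L1/L2 = CDGE/AFB/- → run C
t=17: L0/L1/L2 = CDGE/AFB/- → run C
t=18: L0/L1/L2 = CDGE/AFB/- → run C
t=19: L0/L1/L2 = DGE/AFBC/- → run D
t=20: L0/L1/L2 = DGE/AFBC/- → run D
t=21: L0/L1/L2 = DGE/AFBC/- → run D
t=22: L0/L1/L2 = DGE/AFBC/- → run D
t=23: L0/L1/L2 = GE/AFBCD/- → run G
t=24: L0/L1/L2 = GE/AFBCD/- → run G
t=25: L0/L1/L2 = GE/AFBCD/- → run G
t=26: L0/L1/L2 = GE/AFBCD/- → run G
t=27: L0/L1/L2 = E/AFBCDG/- → run E
t=28: L0/L1/L2 = E/AFBCDG/- → run E
t=29: L0/L1/L2 = E/AFBCDG/- → run E
t=30: L0/L1/L2 = E/AFBCDG/- → run E
t=31: L0/L1/L2 = -/AFBCDG/- → run A
t=32: L0/L1/L2 = -/AFBCDG/- → run A
t=33: L0/L1/L2 = -/FBCDG/- → run F
t=34: L0/L1/L2 = -/FBCDG/- → run F
t=35: L0/L1/L2 = -/BCDG/- → run B
t=36: L0/L1/L2 = -/BCDG/- → run B
t=37: L0/L1/L2 = -/BCDG/- → run B
t=38: L0/L1/L2 = -/CDG/- → run C
t=39: L0/L1/L2 = -/CDG/- → run C
t=40: L0/L1/L2 = -/DG/- → run D
t=41: L0/L1/L2 = -/DG/- → run D
t=42: L0/L1/L2 = -/DG/- → run D
t=43: L0/L1/L2 = -/DG/- → run D
t=44: L0/L1/L2 = -/G/- → run G
t=45: (idle)
t=46: (idle)
t=47: (idle)
t=48: (idle)
t=49: (idle)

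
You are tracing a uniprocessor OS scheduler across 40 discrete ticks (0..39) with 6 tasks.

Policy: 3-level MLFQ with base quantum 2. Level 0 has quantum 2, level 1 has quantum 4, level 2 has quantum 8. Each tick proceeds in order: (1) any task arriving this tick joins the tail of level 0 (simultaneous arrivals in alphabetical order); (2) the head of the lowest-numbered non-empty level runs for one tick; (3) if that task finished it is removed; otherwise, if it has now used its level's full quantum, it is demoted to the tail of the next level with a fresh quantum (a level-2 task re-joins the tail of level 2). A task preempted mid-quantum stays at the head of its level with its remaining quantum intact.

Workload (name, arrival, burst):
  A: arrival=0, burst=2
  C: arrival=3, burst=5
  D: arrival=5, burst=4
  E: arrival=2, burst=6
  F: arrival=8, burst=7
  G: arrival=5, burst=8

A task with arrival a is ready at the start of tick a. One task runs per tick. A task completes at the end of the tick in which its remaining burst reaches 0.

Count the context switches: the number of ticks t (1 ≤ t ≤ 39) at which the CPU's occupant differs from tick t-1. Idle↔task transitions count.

context switches = 13

t=0: L0/L1/L2 = A/-/- → run A
t=1: L0/L1/L2 = A/-/- → run A
t=2: L0/L1/L2 = E/-/- → run E
t=3: L0/L1/L2 = EC/-/- → run E
t=4: L0/L1/L2 = C/E/- → run C
t=5: L0/L1/L2 = CDG/E/- → run C
t=6: L0/L1/L2 = DG/EC/- → run D
t=7: L0/L1/L2 = DG/EC/- → run D
t=8: L0/L1/L2 = GF/ECD/- → run G
t=9: L0/L1/L2 = GF/ECD/- → run G
t=10: L0/L1/L2 = F/ECDG/- → run F
t=11: L0/L1/L2 = F/ECDG/- → run F
t=12: L0/L1/L2 = -/ECDGF/- → run E
t=13: L0/L1/L2 = -/ECDGF/- → run E
t=14: L0/L1/L2 = -/ECDGF/- → run E
t=15: L0/L1/L2 = -/ECDGF/- → run E
t=16: L0/L1/L2 = -/CDGF/- → run C
t=17: L0/L1/L2 = -/CDGF/- → run C
t=18: L0/L1/L2 = -/CDGF/- → run C
t=19: L0/L1/L2 = -/DGF/- → run D
t=20: L0/L1/L2 = -/DGF/- → run D
t=21: L0/L1/L2 = -/GF/- → run G
t=22: L0/L1/L2 = -/GF/- → run G
t=23: L0/L1/L2 = -/GF/- → run G
t=24: L0/L1/L2 = -/GF/- → run G
t=25: L0/L1/L2 = -/F/G → run F
t=26: L0/L1/L2 = -/F/G → run F
t=27: L0/L1/L2 = -/F/G → run F
t=28: L0/L1/L2 = -/F/G → run F
t=29: L0/L1/L2 = -/-/GF → run G
t=30: L0/L1/L2 = -/-/GF → run G
t=31: L0/L1/L2 = -/-/F → run F
t=32: (idle)
t=33: (idle)
t=34: (idle)
t=35: (idle)
t=36: (idle)
t=37: (idle)
t=38: (idle)
t=39: (idle)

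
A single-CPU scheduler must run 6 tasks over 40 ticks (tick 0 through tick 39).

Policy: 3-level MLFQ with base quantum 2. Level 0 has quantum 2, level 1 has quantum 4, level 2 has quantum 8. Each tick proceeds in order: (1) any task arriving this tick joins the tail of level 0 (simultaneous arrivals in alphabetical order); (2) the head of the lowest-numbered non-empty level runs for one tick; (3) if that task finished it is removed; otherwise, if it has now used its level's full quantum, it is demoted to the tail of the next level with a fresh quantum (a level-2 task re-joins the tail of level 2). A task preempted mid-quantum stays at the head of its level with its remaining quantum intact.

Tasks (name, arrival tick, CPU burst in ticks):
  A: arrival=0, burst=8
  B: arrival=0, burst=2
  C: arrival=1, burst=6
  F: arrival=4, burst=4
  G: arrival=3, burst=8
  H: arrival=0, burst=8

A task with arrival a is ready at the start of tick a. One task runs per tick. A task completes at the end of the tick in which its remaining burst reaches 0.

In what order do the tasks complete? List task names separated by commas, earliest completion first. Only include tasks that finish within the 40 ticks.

t=0: L0/L1/L2 = ABH/-/- → run A
t=1: L0/L1/L2 = ABHC/-/- → run A
t=2: L0/L1/L2 = BHC/A/- → run B
t=3: L0/L1/L2 = BHCG/A/- → run B
t=4: L0/L1/L2 = HCGF/A/- → run H
t=5: L0/L1/L2 = HCGF/A/- → run H
t=6: L0/L1/L2 = CGF/AH/- → run C
t=7: L0/L1/L2 = CGF/AH/- → run C
t=8: L0/L1/L2 = GF/AHC/- → run G
t=9: L0/L1/L2 = GF/AHC/- → run G
t=10: L0/L1/L2 = F/AHCG/- → run F
t=11: L0/L1/L2 = F/AHCG/- → run F
t=12: L0/L1/L2 = -/AHCGF/- → run A
t=13: L0/L1/L2 = -/AHCGF/- → run A
t=14: L0/L1/L2 = -/AHCGF/- → run A
t=15: L0/L1/L2 = -/AHCGF/- → run A
t=16: L0/L1/L2 = -/HCGF/A → run H
t=17: L0/L1/L2 = -/HCGF/A → run H
t=18: L0/L1/L2 = -/HCGF/A → run H
t=19: L0/L1/L2 = -/HCGF/A → run H
t=20: L0/L1/L2 = -/CGF/AH → run C
t=21: L0/L1/L2 = -/CGF/AH → run C
t=22: L0/L1/L2 = -/CGF/AH → run C
t=23: L0/L1/L2 = -/CGF/AH → run C
t=24: L0/L1/L2 = -/GF/AH → run G
t=25: L0/L1/L2 = -/GF/AH → run G
t=26: L0/L1/L2 = -/GF/AH → run G
t=27: L0/L1/L2 = -/GF/AH → run G
t=28: L0/L1/L2 = -/F/AHG → run F
t=29: L0/L1/L2 = -/F/AHG → run F
t=30: L0/L1/L2 = -/-/AHG → run A
t=31: L0/L1/L2 = -/-/AHG → run A
t=32: L0/L1/L2 = -/-/HG → run H
t=33: L0/L1/L2 = -/-/HG → run H
t=34: L0/L1/L2 = -/-/G → run G
t=35: L0/L1/L2 = -/-/G → run G
t=36: (idle)
t=37: (idle)
t=38: (idle)
t=39: (idle)

completion order = B, C, F, A, H, G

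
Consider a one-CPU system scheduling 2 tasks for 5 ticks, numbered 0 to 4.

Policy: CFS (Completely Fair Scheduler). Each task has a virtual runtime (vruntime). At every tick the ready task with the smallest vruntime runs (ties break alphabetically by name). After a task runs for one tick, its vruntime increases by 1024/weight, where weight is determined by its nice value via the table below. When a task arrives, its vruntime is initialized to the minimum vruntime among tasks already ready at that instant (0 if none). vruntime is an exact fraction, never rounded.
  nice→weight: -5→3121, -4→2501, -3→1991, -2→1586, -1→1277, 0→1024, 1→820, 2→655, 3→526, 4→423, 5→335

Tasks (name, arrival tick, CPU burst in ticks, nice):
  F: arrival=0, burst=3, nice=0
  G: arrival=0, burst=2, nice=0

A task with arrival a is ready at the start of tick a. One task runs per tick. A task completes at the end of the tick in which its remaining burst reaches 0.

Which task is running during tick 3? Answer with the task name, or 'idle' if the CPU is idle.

running at tick 3 = G

t=0: vr[F=0 G=0] → run F
t=1: vr[F=1 G=0] → run G
t=2: vr[F=1 G=1] → run F
t=3: vr[F=2 G=1] → run G
t=4: vr[F=2] → run F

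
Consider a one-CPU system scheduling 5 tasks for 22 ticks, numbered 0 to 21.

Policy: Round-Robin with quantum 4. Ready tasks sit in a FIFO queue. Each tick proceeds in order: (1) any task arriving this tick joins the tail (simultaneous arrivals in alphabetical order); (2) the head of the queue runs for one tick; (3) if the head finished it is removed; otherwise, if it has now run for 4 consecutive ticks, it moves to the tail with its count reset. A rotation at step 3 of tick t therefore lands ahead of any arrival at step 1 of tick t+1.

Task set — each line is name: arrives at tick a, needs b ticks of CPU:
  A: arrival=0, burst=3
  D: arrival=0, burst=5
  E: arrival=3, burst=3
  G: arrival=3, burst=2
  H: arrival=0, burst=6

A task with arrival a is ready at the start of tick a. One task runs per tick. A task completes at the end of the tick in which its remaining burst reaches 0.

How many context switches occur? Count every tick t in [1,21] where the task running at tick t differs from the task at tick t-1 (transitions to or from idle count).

t=0: queue=[A,D,H] q_used=0 → run A
t=1: queue=[A,D,H] q_used=1 → run A
t=2: queue=[A,D,H] q_used=2 → run A
t=3: queue=[D,H,E,G] q_used=0 → run D
t=4: queue=[D,H,E,G] q_used=1 → run D
t=5: queue=[D,H,E,G] q_used=2 → run D
t=6: queue=[D,H,E,G] q_used=3 → run D
t=7: queue=[H,E,G,D] q_used=0 → run H
t=8: queue=[H,E,G,D] q_used=1 → run H
t=9: queue=[H,E,G,D] q_used=2 → run H
t=10: queue=[H,E,G,D] q_used=3 → run H
t=11: queue=[E,G,D,H] q_used=0 → run E
t=12: queue=[E,G,D,H] q_used=1 → run E
t=13: queue=[E,G,D,H] q_used=2 → run E
t=14: queue=[G,D,H] q_used=0 → run G
t=15: queue=[G,D,H] q_used=1 → run G
t=16: queue=[D,H] q_used=0 → run D
t=17: queue=[H] q_used=0 → run H
t=18: queue=[H] q_used=1 → run H
t=19: (idle)
t=20: (idle)
t=21: (idle)

context switches = 7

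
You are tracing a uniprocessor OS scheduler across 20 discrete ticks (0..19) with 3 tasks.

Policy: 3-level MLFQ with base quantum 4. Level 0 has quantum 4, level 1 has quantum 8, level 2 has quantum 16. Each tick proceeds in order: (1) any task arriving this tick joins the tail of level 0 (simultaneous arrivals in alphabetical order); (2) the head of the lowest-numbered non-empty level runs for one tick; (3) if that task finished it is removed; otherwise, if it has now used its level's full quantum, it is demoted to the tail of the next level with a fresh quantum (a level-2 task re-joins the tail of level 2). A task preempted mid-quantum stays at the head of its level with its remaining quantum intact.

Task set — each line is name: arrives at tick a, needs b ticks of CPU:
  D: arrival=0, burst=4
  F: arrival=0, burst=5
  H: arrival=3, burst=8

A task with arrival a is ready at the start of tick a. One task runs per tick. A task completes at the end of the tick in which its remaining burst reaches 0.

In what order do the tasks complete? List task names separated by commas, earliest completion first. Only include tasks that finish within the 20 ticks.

t=0: L0/L1/L2 = DF/-/- → run D
t=1: L0/L1/L2 = DF/-/- → run D
t=2: L0/L1/L2 = DF/-/- → run D
t=3: L0/L1/L2 = DFH/-/- → run D
t=4: L0/L1/L2 = FH/-/- → run F
t=5: L0/L1/L2 = FH/-/- → run F
t=6: L0/L1/L2 = FH/-/- → run F
t=7: L0/L1/L2 = FH/-/- → run F
t=8: L0/L1/L2 = H/F/- → run H
t=9: L0/L1/L2 = H/F/- → run H
t=10: L0/L1/L2 = H/F/- → run H
t=11: L0/L1/L2 = H/F/- → run H
t=12: L0/L1/L2 = -/FH/- → run F
t=13: L0/L1/L2 = -/H/- → run H
t=14: L0/L1/L2 = -/H/- → run H
t=15: L0/L1/L2 = -/H/- → run H
t=16: L0/L1/L2 = -/H/- → run H
t=17: (idle)
t=18: (idle)
t=19: (idle)

completion order = D, F, H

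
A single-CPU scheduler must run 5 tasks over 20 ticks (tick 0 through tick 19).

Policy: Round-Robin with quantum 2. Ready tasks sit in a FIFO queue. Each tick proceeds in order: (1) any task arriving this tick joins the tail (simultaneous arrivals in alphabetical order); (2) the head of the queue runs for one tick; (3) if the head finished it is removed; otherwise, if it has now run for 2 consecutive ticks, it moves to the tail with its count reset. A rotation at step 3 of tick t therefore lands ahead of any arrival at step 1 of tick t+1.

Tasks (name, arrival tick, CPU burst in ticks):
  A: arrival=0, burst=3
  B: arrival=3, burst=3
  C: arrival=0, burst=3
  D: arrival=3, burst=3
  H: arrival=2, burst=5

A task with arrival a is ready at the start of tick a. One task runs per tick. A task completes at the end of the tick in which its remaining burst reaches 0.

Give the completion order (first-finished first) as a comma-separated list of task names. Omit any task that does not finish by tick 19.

completion order = A, C, B, D, H

t=0: queue=[A,C] q_used=0 → run A
t=1: queue=[A,C] q_used=1 → run A
t=2: queue=[C,A,H] q_used=0 → run C
t=3: queue=[C,A,H,B,D] q_used=1 → run C
t=4: queue=[A,H,B,D,C] q_used=0 → run A
t=5: queue=[H,B,D,C] q_used=0 → run H
t=6: queue=[H,B,D,C] q_used=1 → run H
t=7: queue=[B,D,C,H] q_used=0 → run B
t=8: queue=[B,D,C,H] q_used=1 → run B
t=9: queue=[D,C,H,B] q_used=0 → run D
t=10: queue=[D,C,H,B] q_used=1 → run D
t=11: queue=[C,H,B,D] q_used=0 → run C
t=12: queue=[H,B,D] q_used=0 → run H
t=13: queue=[H,B,D] q_used=1 → run H
t=14: queue=[B,D,H] q_used=0 → run B
t=15: queue=[D,H] q_used=0 → run D
t=16: queue=[H] q_used=0 → run H
t=17: (idle)
t=18: (idle)
t=19: (idle)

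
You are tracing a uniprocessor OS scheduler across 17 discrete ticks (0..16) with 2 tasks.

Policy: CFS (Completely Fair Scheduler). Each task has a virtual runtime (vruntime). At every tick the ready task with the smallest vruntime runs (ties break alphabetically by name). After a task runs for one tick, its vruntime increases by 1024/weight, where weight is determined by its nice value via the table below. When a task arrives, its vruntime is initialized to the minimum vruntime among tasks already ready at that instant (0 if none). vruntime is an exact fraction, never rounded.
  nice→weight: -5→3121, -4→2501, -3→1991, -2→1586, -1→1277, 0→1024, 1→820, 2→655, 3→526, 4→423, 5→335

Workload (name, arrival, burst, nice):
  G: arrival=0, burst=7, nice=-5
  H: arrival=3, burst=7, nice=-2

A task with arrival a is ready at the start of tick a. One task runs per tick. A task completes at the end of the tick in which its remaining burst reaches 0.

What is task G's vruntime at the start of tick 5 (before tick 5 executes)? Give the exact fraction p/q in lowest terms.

t=0: vr[G=0] → run G
t=1: vr[G=1024/3121] → run G
t=2: vr[G=2048/3121] → run G
t=3: vr[G=3072/3121 H=3072/3121] → run G
t=4: vr[G=4096/3121 H=3072/3121] → run H
t=5: vr[G=4096/3121 H=4034048/2474953] → run G
t=6: vr[G=5120/3121 H=4034048/2474953] → run H
t=7: vr[G=5120/3121 H=5632000/2474953] → run G
t=8: vr[G=6144/3121 H=5632000/2474953] → run G
t=9: vr[H=5632000/2474953] → run H
t=10: vr[H=7229952/2474953] → run H
t=11: vr[H=8827904/2474953] → run H
t=12: vr[H=10425856/2474953] → run H
t=13: vr[H=12023808/2474953] → run H
t=14: (idle)
t=15: (idle)
t=16: (idle)

vruntime(G, start of tick 5) = 4096/3121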